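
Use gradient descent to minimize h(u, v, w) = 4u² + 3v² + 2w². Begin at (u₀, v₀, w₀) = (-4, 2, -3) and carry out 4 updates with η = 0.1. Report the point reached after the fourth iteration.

(-0.0064, 0.0512, -0.3888)

∇h = (8u, 6v, 4w)
(u₁, v₁, w₁) = (-4, 2, -3) − 0.1·(-32, 12, -12) = (-0.8, 0.8, -1.8)
(u₂, v₂, w₂) = (-0.8, 0.8, -1.8) − 0.1·(-6.4, 4.8, -7.2) = (-0.16, 0.32, -1.08)
(u₃, v₃, w₃) = (-0.16, 0.32, -1.08) − 0.1·(-1.28, 1.92, -4.32) = (-0.032, 0.128, -0.648)
(u₄, v₄, w₄) = (-0.032, 0.128, -0.648) − 0.1·(-0.256, 0.768, -2.592) = (-0.0064, 0.0512, -0.3888)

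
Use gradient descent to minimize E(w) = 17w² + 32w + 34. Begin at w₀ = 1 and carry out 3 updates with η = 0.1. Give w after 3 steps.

E′(w) = 34w + 32
w₁ = 1 − 0.1·66 = -5.6
w₂ = -5.6 − 0.1·(-158.4) = 10.24
w₃ = 10.24 − 0.1·380.16 = -27.776

-27.776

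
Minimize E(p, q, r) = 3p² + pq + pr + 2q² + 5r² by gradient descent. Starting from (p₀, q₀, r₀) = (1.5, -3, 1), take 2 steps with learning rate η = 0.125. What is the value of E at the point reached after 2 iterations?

∇E = (6p + q + r, p + 4q, p + 10r)
Step 1: at (1.5, -3, 1), ∇E = (7, -10.5, 11.5) → (1.5, -3, 1) − 0.125·(7, -10.5, 11.5) = (0.625, -1.6875, -0.4375)
Step 2: at (0.625, -1.6875, -0.4375), ∇E = (1.625, -6.125, -3.75) → (0.625, -1.6875, -0.4375) − 0.125·(1.625, -6.125, -3.75) = (0.421875, -0.921875, 0.03125)
E(0.421875, -0.921875, 0.03125) = 1.86279296875

1.86279296875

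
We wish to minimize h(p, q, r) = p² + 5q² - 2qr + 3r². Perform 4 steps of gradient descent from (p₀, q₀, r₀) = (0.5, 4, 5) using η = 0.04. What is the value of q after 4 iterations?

∇h = (2p, 10q - 2r, -2q + 6r)
(p₁, q₁, r₁) = (0.5, 4, 5) − 0.04·(1, 30, 22) = (0.46, 2.8, 4.12)
(p₂, q₂, r₂) = (0.46, 2.8, 4.12) − 0.04·(0.92, 19.76, 19.12) = (0.4232, 2.0096, 3.3552)
(p₃, q₃, r₃) = (0.4232, 2.0096, 3.3552) − 0.04·(0.8464, 13.3856, 16.112) = (0.389344, 1.474176, 2.71072)
(p₄, q₄, r₄) = (0.389344, 1.474176, 2.71072) − 0.04·(0.778688, 9.32032, 13.315968) = (0.35819648, 1.1013632, 2.17808128)
q = 1.1013632

1.1013632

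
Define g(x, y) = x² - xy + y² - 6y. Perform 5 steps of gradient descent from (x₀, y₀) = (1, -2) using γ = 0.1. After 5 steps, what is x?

0.35346

∇g = (2x - y, -x + 2y - 6)
(x₁, y₁) = (1, -2) − 0.1·(4, -11) = (0.6, -0.9)
(x₂, y₂) = (0.6, -0.9) − 0.1·(2.1, -8.4) = (0.39, -0.06)
(x₃, y₃) = (0.39, -0.06) − 0.1·(0.84, -6.51) = (0.306, 0.591)
(x₄, y₄) = (0.306, 0.591) − 0.1·(0.021, -5.124) = (0.3039, 1.1034)
(x₅, y₅) = (0.3039, 1.1034) − 0.1·(-0.4956, -4.0971) = (0.35346, 1.51311)
x = 0.35346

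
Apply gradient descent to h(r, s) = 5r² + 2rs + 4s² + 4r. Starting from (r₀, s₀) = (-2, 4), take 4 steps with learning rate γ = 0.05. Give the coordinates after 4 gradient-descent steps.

(-0.8168, 0.795)

∇h = (10r + 2s + 4, 2r + 8s)
Step 1: at (-2, 4), ∇h = (-8, 28) → (-2, 4) − 0.05·(-8, 28) = (-1.6, 2.6)
Step 2: at (-1.6, 2.6), ∇h = (-6.8, 17.6) → (-1.6, 2.6) − 0.05·(-6.8, 17.6) = (-1.26, 1.72)
Step 3: at (-1.26, 1.72), ∇h = (-5.16, 11.24) → (-1.26, 1.72) − 0.05·(-5.16, 11.24) = (-1.002, 1.158)
Step 4: at (-1.002, 1.158), ∇h = (-3.704, 7.26) → (-1.002, 1.158) − 0.05·(-3.704, 7.26) = (-0.8168, 0.795)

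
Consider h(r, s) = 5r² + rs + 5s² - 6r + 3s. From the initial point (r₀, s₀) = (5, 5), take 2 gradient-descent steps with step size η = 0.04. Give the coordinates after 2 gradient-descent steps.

(1.9568, 1.3664)

∇h = (10r + s - 6, r + 10s + 3)
(r₁, s₁) = (5, 5) − 0.04·(49, 58) = (3.04, 2.68)
(r₂, s₂) = (3.04, 2.68) − 0.04·(27.08, 32.84) = (1.9568, 1.3664)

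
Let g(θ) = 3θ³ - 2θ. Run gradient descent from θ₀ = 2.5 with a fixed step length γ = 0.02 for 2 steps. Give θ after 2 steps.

1.0945995

g′(θ) = 9θ² - 2
θ₁ = 2.5 − 0.02·54.25 = 1.415
θ₂ = 1.415 − 0.02·16.020025 = 1.0945995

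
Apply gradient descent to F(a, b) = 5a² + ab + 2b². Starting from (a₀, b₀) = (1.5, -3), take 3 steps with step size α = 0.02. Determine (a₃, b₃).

∇F = (10a + b, a + 4b)
(a₁, b₁) = (1.5, -3) − 0.02·(12, -10.5) = (1.26, -2.79)
(a₂, b₂) = (1.26, -2.79) − 0.02·(9.81, -9.9) = (1.0638, -2.592)
(a₃, b₃) = (1.0638, -2.592) − 0.02·(8.046, -9.3042) = (0.90288, -2.405916)

(0.90288, -2.405916)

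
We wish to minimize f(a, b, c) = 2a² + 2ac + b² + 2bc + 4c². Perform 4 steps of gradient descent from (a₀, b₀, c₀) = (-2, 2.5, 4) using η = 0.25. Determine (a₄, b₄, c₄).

∇f = (4a + 2c, 2b + 2c, 2a + 2b + 8c)
Step 1: at (-2, 2.5, 4), ∇f = (0, 13, 33) → (-2, 2.5, 4) − 0.25·(0, 13, 33) = (-2, -0.75, -4.25)
Step 2: at (-2, -0.75, -4.25), ∇f = (-16.5, -10, -39.5) → (-2, -0.75, -4.25) − 0.25·(-16.5, -10, -39.5) = (2.125, 1.75, 5.625)
Step 3: at (2.125, 1.75, 5.625), ∇f = (19.75, 14.75, 52.75) → (2.125, 1.75, 5.625) − 0.25·(19.75, 14.75, 52.75) = (-2.8125, -1.9375, -7.5625)
Step 4: at (-2.8125, -1.9375, -7.5625), ∇f = (-26.375, -19, -70) → (-2.8125, -1.9375, -7.5625) − 0.25·(-26.375, -19, -70) = (3.78125, 2.8125, 9.9375)

(3.78125, 2.8125, 9.9375)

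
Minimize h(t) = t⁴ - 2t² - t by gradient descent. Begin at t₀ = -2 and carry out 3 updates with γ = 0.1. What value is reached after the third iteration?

h′(t) = 4t³ - 4t - 1
Step 1: h′(-2) = -25; t₁ = -2 − 0.1·(-25) = 0.5
Step 2: h′(0.5) = -2.5; t₂ = 0.5 − 0.1·(-2.5) = 0.75
Step 3: h′(0.75) = -2.3125; t₃ = 0.75 − 0.1·(-2.3125) = 0.98125

0.98125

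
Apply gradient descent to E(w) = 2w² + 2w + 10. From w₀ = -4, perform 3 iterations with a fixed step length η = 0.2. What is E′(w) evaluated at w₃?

E′(w) = 4w + 2
w₁ = -4 − 0.2·(-14) = -1.2
w₂ = -1.2 − 0.2·(-2.8) = -0.64
w₃ = -0.64 − 0.2·(-0.56) = -0.528
E′(w) at (-0.528) = -0.112

-0.112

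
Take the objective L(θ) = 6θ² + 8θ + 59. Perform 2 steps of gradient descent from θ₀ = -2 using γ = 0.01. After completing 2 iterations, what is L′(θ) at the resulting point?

-12.3904

L′(θ) = 12θ + 8
θ₁ = -2 − 0.01·(-16) = -1.84
θ₂ = -1.84 − 0.01·(-14.08) = -1.6992
L′(θ) at (-1.6992) = -12.3904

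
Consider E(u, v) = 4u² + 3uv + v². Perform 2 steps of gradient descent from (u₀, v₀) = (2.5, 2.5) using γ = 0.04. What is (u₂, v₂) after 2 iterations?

(0.712, 1.672)

∇E = (8u + 3v, 3u + 2v)
(u₁, v₁) = (2.5, 2.5) − 0.04·(27.5, 12.5) = (1.4, 2)
(u₂, v₂) = (1.4, 2) − 0.04·(17.2, 8.2) = (0.712, 1.672)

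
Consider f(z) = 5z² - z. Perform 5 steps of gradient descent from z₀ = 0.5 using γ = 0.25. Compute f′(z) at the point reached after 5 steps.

f′(z) = 10z - 1
Step 1: f′(0.5) = 4; z₁ = 0.5 − 0.25·4 = -0.5
Step 2: f′(-0.5) = -6; z₂ = -0.5 − 0.25·(-6) = 1
Step 3: f′(1) = 9; z₃ = 1 − 0.25·9 = -1.25
Step 4: f′(-1.25) = -13.5; z₄ = -1.25 − 0.25·(-13.5) = 2.125
Step 5: f′(2.125) = 20.25; z₅ = 2.125 − 0.25·20.25 = -2.9375
f′(z) at (-2.9375) = -30.375

-30.375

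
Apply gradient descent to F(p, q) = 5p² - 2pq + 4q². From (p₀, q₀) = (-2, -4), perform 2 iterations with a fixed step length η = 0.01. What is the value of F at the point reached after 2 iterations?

∇F = (10p - 2q, -2p + 8q)
Step 1: at (-2, -4), ∇F = (-12, -28) → (-2, -4) − 0.01·(-12, -28) = (-1.88, -3.72)
Step 2: at (-1.88, -3.72), ∇F = (-11.36, -26) → (-1.88, -3.72) − 0.01·(-11.36, -26) = (-1.7664, -3.46)
F(-1.7664, -3.46) = 51.2637568

51.2637568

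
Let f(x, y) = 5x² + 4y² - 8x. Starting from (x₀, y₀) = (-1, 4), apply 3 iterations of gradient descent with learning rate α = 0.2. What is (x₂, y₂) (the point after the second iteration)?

∇f = (10x - 8, 8y)
(x₁, y₁) = (-1, 4) − 0.2·(-18, 32) = (2.6, -2.4)
(x₂, y₂) = (2.6, -2.4) − 0.2·(18, -19.2) = (-1, 1.44)

(-1, 1.44)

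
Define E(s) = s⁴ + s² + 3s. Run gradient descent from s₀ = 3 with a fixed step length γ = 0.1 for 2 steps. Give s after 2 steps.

256.1412

E′(s) = 4s³ + 2s + 3
s₁ = 3 − 0.1·117 = -8.7
s₂ = -8.7 − 0.1·(-2648.412) = 256.1412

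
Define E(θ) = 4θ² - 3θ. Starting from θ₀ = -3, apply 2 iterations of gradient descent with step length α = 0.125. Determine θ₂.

E′(θ) = 8θ - 3
θ₁ = -3 − 0.125·(-27) = 0.375
θ₂ = 0.375 − 0.125·0 = 0.375

0.375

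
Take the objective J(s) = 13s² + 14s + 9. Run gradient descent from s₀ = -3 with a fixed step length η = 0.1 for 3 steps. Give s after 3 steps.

J′(s) = 26s + 14
s₁ = -3 − 0.1·(-64) = 3.4
s₂ = 3.4 − 0.1·102.4 = -6.84
s₃ = -6.84 − 0.1·(-163.84) = 9.544

9.544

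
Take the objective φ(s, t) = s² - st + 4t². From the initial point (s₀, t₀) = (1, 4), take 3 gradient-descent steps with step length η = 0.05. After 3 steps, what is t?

0.970625

∇φ = (2s - t, -s + 8t)
(s₁, t₁) = (1, 4) − 0.05·(-2, 31) = (1.1, 2.45)
(s₂, t₂) = (1.1, 2.45) − 0.05·(-0.25, 18.5) = (1.1125, 1.525)
(s₃, t₃) = (1.1125, 1.525) − 0.05·(0.7, 11.0875) = (1.0775, 0.970625)
t = 0.970625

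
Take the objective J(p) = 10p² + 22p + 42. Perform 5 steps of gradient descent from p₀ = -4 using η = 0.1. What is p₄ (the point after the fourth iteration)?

J′(p) = 20p + 22
Step 1: J′(-4) = -58; p₁ = -4 − 0.1·(-58) = 1.8
Step 2: J′(1.8) = 58; p₂ = 1.8 − 0.1·58 = -4
Step 3: J′(-4) = -58; p₃ = -4 − 0.1·(-58) = 1.8
Step 4: J′(1.8) = 58; p₄ = 1.8 − 0.1·58 = -4

-4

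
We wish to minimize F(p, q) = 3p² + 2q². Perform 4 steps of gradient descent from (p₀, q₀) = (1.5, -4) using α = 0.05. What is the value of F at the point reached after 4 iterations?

∇F = (6p, 4q)
Step 1: at (1.5, -4), ∇F = (9, -16) → (1.5, -4) − 0.05·(9, -16) = (1.05, -3.2)
Step 2: at (1.05, -3.2), ∇F = (6.3, -12.8) → (1.05, -3.2) − 0.05·(6.3, -12.8) = (0.735, -2.56)
Step 3: at (0.735, -2.56), ∇F = (4.41, -10.24) → (0.735, -2.56) − 0.05·(4.41, -10.24) = (0.5145, -2.048)
Step 4: at (0.5145, -2.048), ∇F = (3.087, -8.192) → (0.5145, -2.048) − 0.05·(3.087, -8.192) = (0.36015, -1.6384)
F(0.36015, -1.6384) = 5.7578331875

5.7578331875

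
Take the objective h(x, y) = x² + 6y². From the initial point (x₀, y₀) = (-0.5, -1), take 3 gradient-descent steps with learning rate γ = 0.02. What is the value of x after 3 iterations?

∇h = (2x, 12y)
(x₁, y₁) = (-0.5, -1) − 0.02·(-1, -12) = (-0.48, -0.76)
(x₂, y₂) = (-0.48, -0.76) − 0.02·(-0.96, -9.12) = (-0.4608, -0.5776)
(x₃, y₃) = (-0.4608, -0.5776) − 0.02·(-0.9216, -6.9312) = (-0.442368, -0.438976)
x = -0.442368

-0.442368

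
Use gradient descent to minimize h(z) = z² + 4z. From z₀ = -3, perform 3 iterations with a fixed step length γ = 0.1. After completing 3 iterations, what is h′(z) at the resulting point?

-1.024

h′(z) = 2z + 4
Step 1: h′(-3) = -2; z₁ = -3 − 0.1·(-2) = -2.8
Step 2: h′(-2.8) = -1.6; z₂ = -2.8 − 0.1·(-1.6) = -2.64
Step 3: h′(-2.64) = -1.28; z₃ = -2.64 − 0.1·(-1.28) = -2.512
h′(z) at (-2.512) = -1.024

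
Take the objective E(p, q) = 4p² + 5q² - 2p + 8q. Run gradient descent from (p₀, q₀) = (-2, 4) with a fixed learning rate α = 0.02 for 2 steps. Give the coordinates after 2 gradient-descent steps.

∇E = (8p - 2, 10q + 8)
(p₁, q₁) = (-2, 4) − 0.02·(-18, 48) = (-1.64, 3.04)
(p₂, q₂) = (-1.64, 3.04) − 0.02·(-15.12, 38.4) = (-1.3376, 2.272)

(-1.3376, 2.272)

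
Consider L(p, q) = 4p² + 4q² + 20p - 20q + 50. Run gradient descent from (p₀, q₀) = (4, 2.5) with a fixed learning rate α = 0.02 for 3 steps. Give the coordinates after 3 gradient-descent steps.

(1.352576, 2.5)

∇L = (8p + 20, 8q - 20)
Step 1: at (4, 2.5), ∇L = (52, 0) → (4, 2.5) − 0.02·(52, 0) = (2.96, 2.5)
Step 2: at (2.96, 2.5), ∇L = (43.68, 0) → (2.96, 2.5) − 0.02·(43.68, 0) = (2.0864, 2.5)
Step 3: at (2.0864, 2.5), ∇L = (36.6912, 0) → (2.0864, 2.5) − 0.02·(36.6912, 0) = (1.352576, 2.5)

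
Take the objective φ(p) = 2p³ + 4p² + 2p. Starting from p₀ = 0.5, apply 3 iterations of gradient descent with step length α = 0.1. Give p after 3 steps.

φ′(p) = 6p² + 8p + 2
Step 1: φ′(0.5) = 7.5; p₁ = 0.5 − 0.1·7.5 = -0.25
Step 2: φ′(-0.25) = 0.375; p₂ = -0.25 − 0.1·0.375 = -0.2875
Step 3: φ′(-0.2875) = 0.1959375; p₃ = -0.2875 − 0.1·0.1959375 = -0.30709375

-0.30709375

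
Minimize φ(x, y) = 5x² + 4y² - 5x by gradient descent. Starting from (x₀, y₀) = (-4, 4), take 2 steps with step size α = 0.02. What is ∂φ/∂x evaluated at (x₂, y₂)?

∇φ = (10x - 5, 8y)
Step 1: at (-4, 4), ∇φ = (-45, 32) → (-4, 4) − 0.02·(-45, 32) = (-3.1, 3.36)
Step 2: at (-3.1, 3.36), ∇φ = (-36, 26.88) → (-3.1, 3.36) − 0.02·(-36, 26.88) = (-2.38, 2.8224)
∂φ/∂x at (-2.38, 2.8224) = -28.8

-28.8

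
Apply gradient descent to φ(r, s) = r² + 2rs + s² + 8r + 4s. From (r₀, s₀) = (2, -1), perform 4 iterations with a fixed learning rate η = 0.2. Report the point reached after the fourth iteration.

∇φ = (2r + 2s + 8, 2r + 2s + 4)
(r₁, s₁) = (2, -1) − 0.2·(10, 6) = (0, -2.2)
(r₂, s₂) = (0, -2.2) − 0.2·(3.6, -0.4) = (-0.72, -2.12)
(r₃, s₃) = (-0.72, -2.12) − 0.2·(2.32, -1.68) = (-1.184, -1.784)
(r₄, s₄) = (-1.184, -1.784) − 0.2·(2.064, -1.936) = (-1.5968, -1.3968)

(-1.5968, -1.3968)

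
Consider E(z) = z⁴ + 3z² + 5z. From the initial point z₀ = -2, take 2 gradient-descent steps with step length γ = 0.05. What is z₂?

E′(z) = 4z³ + 6z + 5
z₁ = -2 − 0.05·(-39) = -0.05
z₂ = -0.05 − 0.05·4.6995 = -0.284975

-0.284975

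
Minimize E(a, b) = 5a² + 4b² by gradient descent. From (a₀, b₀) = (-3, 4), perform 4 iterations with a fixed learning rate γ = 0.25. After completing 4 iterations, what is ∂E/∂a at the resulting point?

-151.875

∇E = (10a, 8b)
Step 1: at (-3, 4), ∇E = (-30, 32) → (-3, 4) − 0.25·(-30, 32) = (4.5, -4)
Step 2: at (4.5, -4), ∇E = (45, -32) → (4.5, -4) − 0.25·(45, -32) = (-6.75, 4)
Step 3: at (-6.75, 4), ∇E = (-67.5, 32) → (-6.75, 4) − 0.25·(-67.5, 32) = (10.125, -4)
Step 4: at (10.125, -4), ∇E = (101.25, -32) → (10.125, -4) − 0.25·(101.25, -32) = (-15.1875, 4)
∂E/∂a at (-15.1875, 4) = -151.875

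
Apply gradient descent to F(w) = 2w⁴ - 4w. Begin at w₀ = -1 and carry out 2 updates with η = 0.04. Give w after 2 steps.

F′(w) = 8w³ - 4
w₁ = -1 − 0.04·(-12) = -0.52
w₂ = -0.52 − 0.04·(-5.124864) = -0.31500544

-0.31500544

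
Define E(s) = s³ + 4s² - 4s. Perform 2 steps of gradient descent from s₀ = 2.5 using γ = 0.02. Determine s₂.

1.4007185

E′(s) = 3s² + 8s - 4
Step 1: E′(2.5) = 34.75; s₁ = 2.5 − 0.02·34.75 = 1.805
Step 2: E′(1.805) = 20.214075; s₂ = 1.805 − 0.02·20.214075 = 1.4007185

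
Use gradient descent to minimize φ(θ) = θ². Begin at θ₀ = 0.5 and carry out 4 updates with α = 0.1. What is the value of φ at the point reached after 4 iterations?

0.04194304

φ′(θ) = 2θ
θ₁ = 0.5 − 0.1·1 = 0.4
θ₂ = 0.4 − 0.1·0.8 = 0.32
θ₃ = 0.32 − 0.1·0.64 = 0.256
θ₄ = 0.256 − 0.1·0.512 = 0.2048
φ(0.2048) = 0.04194304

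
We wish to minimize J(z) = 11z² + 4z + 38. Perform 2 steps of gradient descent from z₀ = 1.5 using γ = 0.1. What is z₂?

2.24

J′(z) = 22z + 4
Step 1: J′(1.5) = 37; z₁ = 1.5 − 0.1·37 = -2.2
Step 2: J′(-2.2) = -44.4; z₂ = -2.2 − 0.1·(-44.4) = 2.24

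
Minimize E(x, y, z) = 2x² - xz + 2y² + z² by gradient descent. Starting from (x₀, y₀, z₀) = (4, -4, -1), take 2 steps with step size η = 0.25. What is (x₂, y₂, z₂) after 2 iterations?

∇E = (4x - z, 4y, -x + 2z)
Step 1: at (4, -4, -1), ∇E = (17, -16, -6) → (4, -4, -1) − 0.25·(17, -16, -6) = (-0.25, 0, 0.5)
Step 2: at (-0.25, 0, 0.5), ∇E = (-1.5, 0, 1.25) → (-0.25, 0, 0.5) − 0.25·(-1.5, 0, 1.25) = (0.125, 0, 0.1875)

(0.125, 0, 0.1875)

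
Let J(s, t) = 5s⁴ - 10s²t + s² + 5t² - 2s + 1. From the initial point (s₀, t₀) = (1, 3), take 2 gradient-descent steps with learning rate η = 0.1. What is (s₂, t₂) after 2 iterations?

∇J = (20s³ - 20st + 2s - 2, -10s² + 10t)
(s₁, t₁) = (1, 3) − 0.1·(-40, 20) = (5, 1)
(s₂, t₂) = (5, 1) − 0.1·(2408, -240) = (-235.8, 25)

(-235.8, 25)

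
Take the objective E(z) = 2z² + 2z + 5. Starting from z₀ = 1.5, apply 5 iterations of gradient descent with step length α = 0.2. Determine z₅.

E′(z) = 4z + 2
Step 1: E′(1.5) = 8; z₁ = 1.5 − 0.2·8 = -0.1
Step 2: E′(-0.1) = 1.6; z₂ = -0.1 − 0.2·1.6 = -0.42
Step 3: E′(-0.42) = 0.32; z₃ = -0.42 − 0.2·0.32 = -0.484
Step 4: E′(-0.484) = 0.064; z₄ = -0.484 − 0.2·0.064 = -0.4968
Step 5: E′(-0.4968) = 0.0128; z₅ = -0.4968 − 0.2·0.0128 = -0.49936

-0.49936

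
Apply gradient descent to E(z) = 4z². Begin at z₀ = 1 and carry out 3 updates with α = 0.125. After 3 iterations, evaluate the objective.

0

E′(z) = 8z
z₁ = 1 − 0.125·8 = 0
z₂ = 0 − 0.125·0 = 0
z₃ = 0 − 0.125·0 = 0
E(0) = 0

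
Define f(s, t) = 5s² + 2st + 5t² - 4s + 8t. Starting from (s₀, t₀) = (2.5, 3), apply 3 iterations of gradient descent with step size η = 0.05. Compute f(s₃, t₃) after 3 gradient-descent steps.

∇f = (10s + 2t - 4, 2s + 10t + 8)
Step 1: at (2.5, 3), ∇f = (27, 43) → (2.5, 3) − 0.05·(27, 43) = (1.15, 0.85)
Step 2: at (1.15, 0.85), ∇f = (9.2, 18.8) → (1.15, 0.85) − 0.05·(9.2, 18.8) = (0.69, -0.09)
Step 3: at (0.69, -0.09), ∇f = (2.72, 8.48) → (0.69, -0.09) − 0.05·(2.72, 8.48) = (0.554, -0.514)
f(0.554, -0.514) = -4.041952

-4.041952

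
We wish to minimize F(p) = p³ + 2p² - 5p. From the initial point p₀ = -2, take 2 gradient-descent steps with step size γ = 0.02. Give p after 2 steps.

-1.956824

F′(p) = 3p² + 4p - 5
Step 1: F′(-2) = -1; p₁ = -2 − 0.02·(-1) = -1.98
Step 2: F′(-1.98) = -1.1588; p₂ = -1.98 − 0.02·(-1.1588) = -1.956824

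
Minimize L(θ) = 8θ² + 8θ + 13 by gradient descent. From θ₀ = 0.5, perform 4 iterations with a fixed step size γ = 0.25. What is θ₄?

80.5

L′(θ) = 16θ + 8
Step 1: L′(0.5) = 16; θ₁ = 0.5 − 0.25·16 = -3.5
Step 2: L′(-3.5) = -48; θ₂ = -3.5 − 0.25·(-48) = 8.5
Step 3: L′(8.5) = 144; θ₃ = 8.5 − 0.25·144 = -27.5
Step 4: L′(-27.5) = -432; θ₄ = -27.5 − 0.25·(-432) = 80.5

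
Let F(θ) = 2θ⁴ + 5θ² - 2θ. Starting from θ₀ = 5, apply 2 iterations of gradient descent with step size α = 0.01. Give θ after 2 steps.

8.25332736

F′(θ) = 8θ³ + 10θ - 2
θ₁ = 5 − 0.01·1048 = -5.48
θ₂ = -5.48 − 0.01·(-1373.332736) = 8.25332736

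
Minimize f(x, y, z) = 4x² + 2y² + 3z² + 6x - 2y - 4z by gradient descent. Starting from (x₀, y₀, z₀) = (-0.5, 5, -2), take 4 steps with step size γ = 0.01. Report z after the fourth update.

∇f = (8x + 6, 4y - 2, 6z - 4)
(x₁, y₁, z₁) = (-0.5, 5, -2) − 0.01·(2, 18, -16) = (-0.52, 4.82, -1.84)
(x₂, y₂, z₂) = (-0.52, 4.82, -1.84) − 0.01·(1.84, 17.28, -15.04) = (-0.5384, 4.6472, -1.6896)
(x₃, y₃, z₃) = (-0.5384, 4.6472, -1.6896) − 0.01·(1.6928, 16.5888, -14.1376) = (-0.555328, 4.481312, -1.548224)
(x₄, y₄, z₄) = (-0.555328, 4.481312, -1.548224) − 0.01·(1.557376, 15.925248, -13.289344) = (-0.57090176, 4.32205952, -1.41533056)
z = -1.41533056

-1.41533056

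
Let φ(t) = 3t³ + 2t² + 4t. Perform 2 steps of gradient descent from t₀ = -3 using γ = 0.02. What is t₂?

φ′(t) = 9t² + 4t + 4
Step 1: φ′(-3) = 73; t₁ = -3 − 0.02·73 = -4.46
Step 2: φ′(-4.46) = 165.1844; t₂ = -4.46 − 0.02·165.1844 = -7.763688

-7.763688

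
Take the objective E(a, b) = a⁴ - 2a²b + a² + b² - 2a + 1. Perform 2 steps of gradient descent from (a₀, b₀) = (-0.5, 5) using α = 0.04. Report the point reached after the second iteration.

∇E = (4a³ - 4ab + 2a - 2, -2a² + 2b)
(a₁, b₁) = (-0.5, 5) − 0.04·(6.5, 9.5) = (-0.76, 4.62)
(a₂, b₂) = (-0.76, 4.62) − 0.04·(8.768896, 8.0848) = (-1.11075584, 4.296608)

(-1.11075584, 4.296608)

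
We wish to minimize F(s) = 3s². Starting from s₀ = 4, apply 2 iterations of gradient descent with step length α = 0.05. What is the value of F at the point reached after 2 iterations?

11.5248

F′(s) = 6s
s₁ = 4 − 0.05·24 = 2.8
s₂ = 2.8 − 0.05·16.8 = 1.96
F(1.96) = 11.5248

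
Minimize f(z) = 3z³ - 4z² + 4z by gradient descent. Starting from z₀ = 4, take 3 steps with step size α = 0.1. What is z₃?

-4047.3220864

f′(z) = 9z² - 8z + 4
Step 1: f′(4) = 116; z₁ = 4 − 0.1·116 = -7.6
Step 2: f′(-7.6) = 584.64; z₂ = -7.6 − 0.1·584.64 = -66.064
Step 3: f′(-66.064) = 39812.580864; z₃ = -66.064 − 0.1·39812.580864 = -4047.3220864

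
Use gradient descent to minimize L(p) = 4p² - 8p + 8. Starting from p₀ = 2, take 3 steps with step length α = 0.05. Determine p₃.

1.216

L′(p) = 8p - 8
p₁ = 2 − 0.05·8 = 1.6
p₂ = 1.6 − 0.05·4.8 = 1.36
p₃ = 1.36 − 0.05·2.88 = 1.216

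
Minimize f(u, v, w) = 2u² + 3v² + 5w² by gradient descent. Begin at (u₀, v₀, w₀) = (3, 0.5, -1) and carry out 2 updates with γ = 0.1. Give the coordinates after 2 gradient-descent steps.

(1.08, 0.08, 0)

∇f = (4u, 6v, 10w)
Step 1: at (3, 0.5, -1), ∇f = (12, 3, -10) → (3, 0.5, -1) − 0.1·(12, 3, -10) = (1.8, 0.2, 0)
Step 2: at (1.8, 0.2, 0), ∇f = (7.2, 1.2, 0) → (1.8, 0.2, 0) − 0.1·(7.2, 1.2, 0) = (1.08, 0.08, 0)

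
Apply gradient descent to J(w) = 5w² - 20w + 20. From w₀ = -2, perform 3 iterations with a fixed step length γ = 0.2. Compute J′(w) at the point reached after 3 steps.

40

J′(w) = 10w - 20
w₁ = -2 − 0.2·(-40) = 6
w₂ = 6 − 0.2·40 = -2
w₃ = -2 − 0.2·(-40) = 6
J′(w) at (6) = 40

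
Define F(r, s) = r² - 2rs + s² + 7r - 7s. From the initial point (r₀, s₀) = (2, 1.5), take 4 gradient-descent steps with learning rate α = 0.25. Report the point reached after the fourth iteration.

∇F = (2r - 2s + 7, -2r + 2s - 7)
(r₁, s₁) = (2, 1.5) − 0.25·(8, -8) = (0, 3.5)
(r₂, s₂) = (0, 3.5) − 0.25·(0, 0) = (0, 3.5)
(r₃, s₃) = (0, 3.5) − 0.25·(0, 0) = (0, 3.5)
(r₄, s₄) = (0, 3.5) − 0.25·(0, 0) = (0, 3.5)

(0, 3.5)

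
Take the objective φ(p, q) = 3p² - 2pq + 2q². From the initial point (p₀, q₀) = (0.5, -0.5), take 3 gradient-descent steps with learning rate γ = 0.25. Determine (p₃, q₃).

(-0.3125, 0.1875)

∇φ = (6p - 2q, -2p + 4q)
Step 1: at (0.5, -0.5), ∇φ = (4, -3) → (0.5, -0.5) − 0.25·(4, -3) = (-0.5, 0.25)
Step 2: at (-0.5, 0.25), ∇φ = (-3.5, 2) → (-0.5, 0.25) − 0.25·(-3.5, 2) = (0.375, -0.25)
Step 3: at (0.375, -0.25), ∇φ = (2.75, -1.75) → (0.375, -0.25) − 0.25·(2.75, -1.75) = (-0.3125, 0.1875)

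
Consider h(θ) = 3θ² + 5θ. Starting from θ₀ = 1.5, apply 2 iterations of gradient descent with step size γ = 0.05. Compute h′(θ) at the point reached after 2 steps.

6.86

h′(θ) = 6θ + 5
Step 1: h′(1.5) = 14; θ₁ = 1.5 − 0.05·14 = 0.8
Step 2: h′(0.8) = 9.8; θ₂ = 0.8 − 0.05·9.8 = 0.31
h′(θ) at (0.31) = 6.86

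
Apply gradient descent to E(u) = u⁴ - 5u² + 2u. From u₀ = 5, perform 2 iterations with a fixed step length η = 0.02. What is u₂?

E′(u) = 4u³ - 10u + 2
Step 1: E′(5) = 452; u₁ = 5 − 0.02·452 = -4.04
Step 2: E′(-4.04) = -221.357056; u₂ = -4.04 − 0.02·(-221.357056) = 0.38714112

0.38714112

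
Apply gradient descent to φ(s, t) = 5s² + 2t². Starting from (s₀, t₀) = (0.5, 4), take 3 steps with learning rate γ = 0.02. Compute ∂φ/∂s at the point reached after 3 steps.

∇φ = (10s, 4t)
Step 1: at (0.5, 4), ∇φ = (5, 16) → (0.5, 4) − 0.02·(5, 16) = (0.4, 3.68)
Step 2: at (0.4, 3.68), ∇φ = (4, 14.72) → (0.4, 3.68) − 0.02·(4, 14.72) = (0.32, 3.3856)
Step 3: at (0.32, 3.3856), ∇φ = (3.2, 13.5424) → (0.32, 3.3856) − 0.02·(3.2, 13.5424) = (0.256, 3.114752)
∂φ/∂s at (0.256, 3.114752) = 2.56

2.56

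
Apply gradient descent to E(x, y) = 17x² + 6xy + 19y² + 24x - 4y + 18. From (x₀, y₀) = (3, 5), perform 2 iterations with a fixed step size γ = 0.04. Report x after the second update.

∇E = (34x + 6y + 24, 6x + 38y - 4)
Step 1: at (3, 5), ∇E = (156, 204) → (3, 5) − 0.04·(156, 204) = (-3.24, -3.16)
Step 2: at (-3.24, -3.16), ∇E = (-105.12, -143.52) → (-3.24, -3.16) − 0.04·(-105.12, -143.52) = (0.9648, 2.5808)
x = 0.9648

0.9648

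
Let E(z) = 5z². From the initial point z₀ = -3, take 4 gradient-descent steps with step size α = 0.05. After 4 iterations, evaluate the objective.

0.17578125

E′(z) = 10z
z₁ = -3 − 0.05·(-30) = -1.5
z₂ = -1.5 − 0.05·(-15) = -0.75
z₃ = -0.75 − 0.05·(-7.5) = -0.375
z₄ = -0.375 − 0.05·(-3.75) = -0.1875
E(-0.1875) = 0.17578125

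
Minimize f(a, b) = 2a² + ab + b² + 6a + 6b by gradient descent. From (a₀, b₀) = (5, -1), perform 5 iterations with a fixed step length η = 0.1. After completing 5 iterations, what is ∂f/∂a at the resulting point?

1.53549

∇f = (4a + b + 6, a + 2b + 6)
Step 1: at (5, -1), ∇f = (25, 9) → (5, -1) − 0.1·(25, 9) = (2.5, -1.9)
Step 2: at (2.5, -1.9), ∇f = (14.1, 4.7) → (2.5, -1.9) − 0.1·(14.1, 4.7) = (1.09, -2.37)
Step 3: at (1.09, -2.37), ∇f = (7.99, 2.35) → (1.09, -2.37) − 0.1·(7.99, 2.35) = (0.291, -2.605)
Step 4: at (0.291, -2.605), ∇f = (4.559, 1.081) → (0.291, -2.605) − 0.1·(4.559, 1.081) = (-0.1649, -2.7131)
Step 5: at (-0.1649, -2.7131), ∇f = (2.6273, 0.4089) → (-0.1649, -2.7131) − 0.1·(2.6273, 0.4089) = (-0.42763, -2.75399)
∂f/∂a at (-0.42763, -2.75399) = 1.53549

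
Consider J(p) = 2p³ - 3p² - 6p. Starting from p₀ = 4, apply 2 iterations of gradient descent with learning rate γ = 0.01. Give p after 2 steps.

J′(p) = 6p² - 6p - 6
p₁ = 4 − 0.01·66 = 3.34
p₂ = 3.34 − 0.01·40.8936 = 2.931064

2.931064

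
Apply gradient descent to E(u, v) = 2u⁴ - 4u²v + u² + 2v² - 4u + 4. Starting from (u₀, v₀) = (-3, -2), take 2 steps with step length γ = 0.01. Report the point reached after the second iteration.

(-0.18094592, -1.494896)

∇E = (8u³ - 8uv + 2u - 4, -4u² + 4v)
Step 1: at (-3, -2), ∇E = (-274, -44) → (-3, -2) − 0.01·(-274, -44) = (-0.26, -1.56)
Step 2: at (-0.26, -1.56), ∇E = (-7.905408, -6.5104) → (-0.26, -1.56) − 0.01·(-7.905408, -6.5104) = (-0.18094592, -1.494896)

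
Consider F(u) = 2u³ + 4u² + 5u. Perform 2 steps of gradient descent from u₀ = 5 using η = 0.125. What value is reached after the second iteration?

-282.16796875

F′(u) = 6u² + 8u + 5
u₁ = 5 − 0.125·195 = -19.375
u₂ = -19.375 − 0.125·2102.34375 = -282.16796875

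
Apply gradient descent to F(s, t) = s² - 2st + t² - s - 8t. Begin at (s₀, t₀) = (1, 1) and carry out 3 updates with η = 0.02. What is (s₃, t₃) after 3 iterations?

(1.076352, 1.463648)

∇F = (2s - 2t - 1, -2s + 2t - 8)
(s₁, t₁) = (1, 1) − 0.02·(-1, -8) = (1.02, 1.16)
(s₂, t₂) = (1.02, 1.16) − 0.02·(-1.28, -7.72) = (1.0456, 1.3144)
(s₃, t₃) = (1.0456, 1.3144) − 0.02·(-1.5376, -7.4624) = (1.076352, 1.463648)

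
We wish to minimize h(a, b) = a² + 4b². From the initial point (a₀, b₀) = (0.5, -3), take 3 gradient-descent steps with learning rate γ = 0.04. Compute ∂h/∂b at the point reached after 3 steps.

∇h = (2a, 8b)
Step 1: at (0.5, -3), ∇h = (1, -24) → (0.5, -3) − 0.04·(1, -24) = (0.46, -2.04)
Step 2: at (0.46, -2.04), ∇h = (0.92, -16.32) → (0.46, -2.04) − 0.04·(0.92, -16.32) = (0.4232, -1.3872)
Step 3: at (0.4232, -1.3872), ∇h = (0.8464, -11.0976) → (0.4232, -1.3872) − 0.04·(0.8464, -11.0976) = (0.389344, -0.943296)
∂h/∂b at (0.389344, -0.943296) = -7.546368

-7.546368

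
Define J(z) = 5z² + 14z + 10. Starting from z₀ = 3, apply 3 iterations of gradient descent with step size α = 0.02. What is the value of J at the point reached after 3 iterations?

J′(z) = 10z + 14
Step 1: J′(3) = 44; z₁ = 3 − 0.02·44 = 2.12
Step 2: J′(2.12) = 35.2; z₂ = 2.12 − 0.02·35.2 = 1.416
Step 3: J′(1.416) = 28.16; z₃ = 1.416 − 0.02·28.16 = 0.8528
J(0.8528) = 25.5755392

25.5755392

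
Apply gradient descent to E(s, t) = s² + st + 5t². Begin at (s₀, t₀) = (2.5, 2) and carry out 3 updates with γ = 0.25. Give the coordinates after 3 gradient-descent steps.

∇E = (2s + t, s + 10t)
(s₁, t₁) = (2.5, 2) − 0.25·(7, 22.5) = (0.75, -3.625)
(s₂, t₂) = (0.75, -3.625) − 0.25·(-2.125, -35.5) = (1.28125, 5.25)
(s₃, t₃) = (1.28125, 5.25) − 0.25·(7.8125, 53.78125) = (-0.671875, -8.1953125)

(-0.671875, -8.1953125)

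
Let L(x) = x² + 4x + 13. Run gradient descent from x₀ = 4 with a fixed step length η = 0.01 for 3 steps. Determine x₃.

L′(x) = 2x + 4
Step 1: L′(4) = 12; x₁ = 4 − 0.01·12 = 3.88
Step 2: L′(3.88) = 11.76; x₂ = 3.88 − 0.01·11.76 = 3.7624
Step 3: L′(3.7624) = 11.5248; x₃ = 3.7624 − 0.01·11.5248 = 3.647152

3.647152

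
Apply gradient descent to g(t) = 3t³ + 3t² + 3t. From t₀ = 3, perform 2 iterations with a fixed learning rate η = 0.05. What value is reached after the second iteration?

g′(t) = 9t² + 6t + 3
Step 1: g′(3) = 102; t₁ = 3 − 0.05·102 = -2.1
Step 2: g′(-2.1) = 30.09; t₂ = -2.1 − 0.05·30.09 = -3.6045

-3.6045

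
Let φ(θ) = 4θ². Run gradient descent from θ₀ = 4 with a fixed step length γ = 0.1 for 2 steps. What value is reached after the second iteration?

φ′(θ) = 8θ
Step 1: φ′(4) = 32; θ₁ = 4 − 0.1·32 = 0.8
Step 2: φ′(0.8) = 6.4; θ₂ = 0.8 − 0.1·6.4 = 0.16

0.16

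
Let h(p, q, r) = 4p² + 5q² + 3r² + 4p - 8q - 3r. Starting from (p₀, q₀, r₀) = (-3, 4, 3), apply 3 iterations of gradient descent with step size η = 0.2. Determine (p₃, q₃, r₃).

(0.04, -2.4, 0.48)

∇h = (8p + 4, 10q - 8, 6r - 3)
(p₁, q₁, r₁) = (-3, 4, 3) − 0.2·(-20, 32, 15) = (1, -2.4, 0)
(p₂, q₂, r₂) = (1, -2.4, 0) − 0.2·(12, -32, -3) = (-1.4, 4, 0.6)
(p₃, q₃, r₃) = (-1.4, 4, 0.6) − 0.2·(-7.2, 32, 0.6) = (0.04, -2.4, 0.48)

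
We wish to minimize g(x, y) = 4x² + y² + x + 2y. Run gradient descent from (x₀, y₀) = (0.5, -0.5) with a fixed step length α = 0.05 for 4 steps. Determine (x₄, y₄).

(-0.044, -0.67195)

∇g = (8x + 1, 2y + 2)
Step 1: at (0.5, -0.5), ∇g = (5, 1) → (0.5, -0.5) − 0.05·(5, 1) = (0.25, -0.55)
Step 2: at (0.25, -0.55), ∇g = (3, 0.9) → (0.25, -0.55) − 0.05·(3, 0.9) = (0.1, -0.595)
Step 3: at (0.1, -0.595), ∇g = (1.8, 0.81) → (0.1, -0.595) − 0.05·(1.8, 0.81) = (0.01, -0.6355)
Step 4: at (0.01, -0.6355), ∇g = (1.08, 0.729) → (0.01, -0.6355) − 0.05·(1.08, 0.729) = (-0.044, -0.67195)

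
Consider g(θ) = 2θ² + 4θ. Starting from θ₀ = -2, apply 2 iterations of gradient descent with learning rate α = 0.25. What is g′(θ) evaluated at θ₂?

g′(θ) = 4θ + 4
Step 1: g′(-2) = -4; θ₁ = -2 − 0.25·(-4) = -1
Step 2: g′(-1) = 0; θ₂ = -1 − 0.25·0 = -1
g′(θ) at (-1) = 0

0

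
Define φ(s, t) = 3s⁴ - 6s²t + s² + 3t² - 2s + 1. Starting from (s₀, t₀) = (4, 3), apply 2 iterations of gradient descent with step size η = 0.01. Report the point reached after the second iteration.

∇φ = (12s³ - 12st + 2s - 2, -6s² + 6t)
(s₁, t₁) = (4, 3) − 0.01·(630, -78) = (-2.3, 3.78)
(s₂, t₂) = (-2.3, 3.78) − 0.01·(-48.276, -9.06) = (-1.81724, 3.8706)

(-1.81724, 3.8706)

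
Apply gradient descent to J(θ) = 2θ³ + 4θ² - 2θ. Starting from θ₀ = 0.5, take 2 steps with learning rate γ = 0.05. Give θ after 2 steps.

J′(θ) = 6θ² + 8θ - 2
θ₁ = 0.5 − 0.05·3.5 = 0.325
θ₂ = 0.325 − 0.05·1.23375 = 0.2633125

0.2633125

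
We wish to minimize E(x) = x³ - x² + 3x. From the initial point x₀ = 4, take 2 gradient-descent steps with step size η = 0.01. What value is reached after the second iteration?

3.229053

E′(x) = 3x² - 2x + 3
x₁ = 4 − 0.01·43 = 3.57
x₂ = 3.57 − 0.01·34.0947 = 3.229053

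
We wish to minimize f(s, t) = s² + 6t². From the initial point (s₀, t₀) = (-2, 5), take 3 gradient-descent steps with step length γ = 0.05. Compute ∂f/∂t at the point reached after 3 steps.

∇f = (2s, 12t)
Step 1: at (-2, 5), ∇f = (-4, 60) → (-2, 5) − 0.05·(-4, 60) = (-1.8, 2)
Step 2: at (-1.8, 2), ∇f = (-3.6, 24) → (-1.8, 2) − 0.05·(-3.6, 24) = (-1.62, 0.8)
Step 3: at (-1.62, 0.8), ∇f = (-3.24, 9.6) → (-1.62, 0.8) − 0.05·(-3.24, 9.6) = (-1.458, 0.32)
∂f/∂t at (-1.458, 0.32) = 3.84

3.84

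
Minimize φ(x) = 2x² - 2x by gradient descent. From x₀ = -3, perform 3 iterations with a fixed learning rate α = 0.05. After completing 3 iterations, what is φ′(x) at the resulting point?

-7.168

φ′(x) = 4x - 2
x₁ = -3 − 0.05·(-14) = -2.3
x₂ = -2.3 − 0.05·(-11.2) = -1.74
x₃ = -1.74 − 0.05·(-8.96) = -1.292
φ′(x) at (-1.292) = -7.168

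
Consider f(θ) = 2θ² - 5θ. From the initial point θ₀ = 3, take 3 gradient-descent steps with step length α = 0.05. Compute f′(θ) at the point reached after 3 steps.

f′(θ) = 4θ - 5
θ₁ = 3 − 0.05·7 = 2.65
θ₂ = 2.65 − 0.05·5.6 = 2.37
θ₃ = 2.37 − 0.05·4.48 = 2.146
f′(θ) at (2.146) = 3.584

3.584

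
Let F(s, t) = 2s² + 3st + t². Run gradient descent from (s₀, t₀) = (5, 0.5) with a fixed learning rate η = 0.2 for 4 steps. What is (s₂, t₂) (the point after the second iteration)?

∇F = (4s + 3t, 3s + 2t)
(s₁, t₁) = (5, 0.5) − 0.2·(21.5, 16) = (0.7, -2.7)
(s₂, t₂) = (0.7, -2.7) − 0.2·(-5.3, -3.3) = (1.76, -2.04)

(1.76, -2.04)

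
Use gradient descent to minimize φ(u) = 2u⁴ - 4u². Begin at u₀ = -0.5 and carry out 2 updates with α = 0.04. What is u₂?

φ′(u) = 8u³ - 8u
Step 1: φ′(-0.5) = 3; u₁ = -0.5 − 0.04·3 = -0.62
Step 2: φ′(-0.62) = 3.053376; u₂ = -0.62 − 0.04·3.053376 = -0.74213504

-0.74213504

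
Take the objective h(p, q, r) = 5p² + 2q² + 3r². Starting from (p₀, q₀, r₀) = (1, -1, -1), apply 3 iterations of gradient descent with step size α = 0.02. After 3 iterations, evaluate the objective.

∇h = (10p, 4q, 6r)
Step 1: at (1, -1, -1), ∇h = (10, -4, -6) → (1, -1, -1) − 0.02·(10, -4, -6) = (0.8, -0.92, -0.88)
Step 2: at (0.8, -0.92, -0.88), ∇h = (8, -3.68, -5.28) → (0.8, -0.92, -0.88) − 0.02·(8, -3.68, -5.28) = (0.64, -0.8464, -0.7744)
Step 3: at (0.64, -0.8464, -0.7744), ∇h = (6.4, -3.3856, -4.6464) → (0.64, -0.8464, -0.7744) − 0.02·(6.4, -3.3856, -4.6464) = (0.512, -0.778688, -0.681472)
h(0.512, -0.778688, -0.681472) = 3.91664226304

3.91664226304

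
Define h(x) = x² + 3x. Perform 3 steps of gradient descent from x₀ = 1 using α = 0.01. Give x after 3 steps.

0.85298

h′(x) = 2x + 3
x₁ = 1 − 0.01·5 = 0.95
x₂ = 0.95 − 0.01·4.9 = 0.901
x₃ = 0.901 − 0.01·4.802 = 0.85298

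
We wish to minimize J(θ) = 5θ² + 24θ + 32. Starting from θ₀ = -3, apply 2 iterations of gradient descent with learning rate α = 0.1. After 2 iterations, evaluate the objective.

J′(θ) = 10θ + 24
θ₁ = -3 − 0.1·(-6) = -2.4
θ₂ = -2.4 − 0.1·0 = -2.4
J(-2.4) = 3.2

3.2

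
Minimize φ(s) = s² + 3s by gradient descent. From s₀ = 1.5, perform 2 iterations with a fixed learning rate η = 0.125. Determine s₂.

φ′(s) = 2s + 3
Step 1: φ′(1.5) = 6; s₁ = 1.5 − 0.125·6 = 0.75
Step 2: φ′(0.75) = 4.5; s₂ = 0.75 − 0.125·4.5 = 0.1875

0.1875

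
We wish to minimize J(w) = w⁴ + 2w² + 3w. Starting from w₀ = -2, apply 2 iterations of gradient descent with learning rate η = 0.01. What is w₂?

J′(w) = 4w³ + 4w + 3
w₁ = -2 − 0.01·(-37) = -1.63
w₂ = -1.63 − 0.01·(-20.842988) = -1.42157012

-1.42157012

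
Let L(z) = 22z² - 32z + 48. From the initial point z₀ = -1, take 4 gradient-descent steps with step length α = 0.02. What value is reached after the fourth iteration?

0.72691456

L′(z) = 44z - 32
z₁ = -1 − 0.02·(-76) = 0.52
z₂ = 0.52 − 0.02·(-9.12) = 0.7024
z₃ = 0.7024 − 0.02·(-1.0944) = 0.724288
z₄ = 0.724288 − 0.02·(-0.131328) = 0.72691456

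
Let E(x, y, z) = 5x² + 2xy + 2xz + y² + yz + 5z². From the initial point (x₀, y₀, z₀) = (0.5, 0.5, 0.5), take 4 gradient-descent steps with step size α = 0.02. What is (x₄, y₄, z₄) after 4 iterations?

∇E = (10x + 2y + 2z, 2x + 2y + z, 2x + y + 10z)
Step 1: at (0.5, 0.5, 0.5), ∇E = (7, 2.5, 6.5) → (0.5, 0.5, 0.5) − 0.02·(7, 2.5, 6.5) = (0.36, 0.45, 0.37)
Step 2: at (0.36, 0.45, 0.37), ∇E = (5.24, 1.99, 4.87) → (0.36, 0.45, 0.37) − 0.02·(5.24, 1.99, 4.87) = (0.2552, 0.4102, 0.2726)
Step 3: at (0.2552, 0.4102, 0.2726), ∇E = (3.9176, 1.6034, 3.6466) → (0.2552, 0.4102, 0.2726) − 0.02·(3.9176, 1.6034, 3.6466) = (0.176848, 0.378132, 0.199668)
Step 4: at (0.176848, 0.378132, 0.199668), ∇E = (2.92408, 1.309628, 2.728508) → (0.176848, 0.378132, 0.199668) − 0.02·(2.92408, 1.309628, 2.728508) = (0.1183664, 0.35193944, 0.14509784)

(0.1183664, 0.35193944, 0.14509784)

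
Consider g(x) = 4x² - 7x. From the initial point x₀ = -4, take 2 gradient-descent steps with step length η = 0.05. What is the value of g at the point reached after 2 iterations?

g′(x) = 8x - 7
x₁ = -4 − 0.05·(-39) = -2.05
x₂ = -2.05 − 0.05·(-23.4) = -0.88
g(-0.88) = 9.2576

9.2576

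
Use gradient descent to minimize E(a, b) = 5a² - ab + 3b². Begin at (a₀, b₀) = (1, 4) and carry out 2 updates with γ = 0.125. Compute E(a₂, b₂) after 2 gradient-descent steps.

∇E = (10a - b, -a + 6b)
(a₁, b₁) = (1, 4) − 0.125·(6, 23) = (0.25, 1.125)
(a₂, b₂) = (0.25, 1.125) − 0.125·(1.375, 6.5) = (0.078125, 0.3125)
E(0.078125, 0.3125) = 0.299072265625

0.299072265625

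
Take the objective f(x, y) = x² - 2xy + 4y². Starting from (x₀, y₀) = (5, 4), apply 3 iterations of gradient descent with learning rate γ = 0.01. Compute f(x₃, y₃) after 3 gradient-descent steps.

36.845534380608

∇f = (2x - 2y, -2x + 8y)
(x₁, y₁) = (5, 4) − 0.01·(2, 22) = (4.98, 3.78)
(x₂, y₂) = (4.98, 3.78) − 0.01·(2.4, 20.28) = (4.956, 3.5772)
(x₃, y₃) = (4.956, 3.5772) − 0.01·(2.7576, 18.7056) = (4.928424, 3.390144)
f(4.928424, 3.390144) = 36.845534380608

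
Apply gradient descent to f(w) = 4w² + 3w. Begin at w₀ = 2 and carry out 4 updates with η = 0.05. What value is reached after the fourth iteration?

-0.0672

f′(w) = 8w + 3
w₁ = 2 − 0.05·19 = 1.05
w₂ = 1.05 − 0.05·11.4 = 0.48
w₃ = 0.48 − 0.05·6.84 = 0.138
w₄ = 0.138 − 0.05·4.104 = -0.0672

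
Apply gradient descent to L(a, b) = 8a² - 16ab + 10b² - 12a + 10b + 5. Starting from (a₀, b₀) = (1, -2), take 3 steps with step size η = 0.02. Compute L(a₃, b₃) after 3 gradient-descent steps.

∇L = (16a - 16b - 12, -16a + 20b + 10)
(a₁, b₁) = (1, -2) − 0.02·(36, -46) = (0.28, -1.08)
(a₂, b₂) = (0.28, -1.08) − 0.02·(9.76, -16.08) = (0.0848, -0.7584)
(a₃, b₃) = (0.0848, -0.7584) − 0.02·(1.4912, -6.5248) = (0.054976, -0.627904)
L(0.054976, -0.627904) = 2.580375621632

2.580375621632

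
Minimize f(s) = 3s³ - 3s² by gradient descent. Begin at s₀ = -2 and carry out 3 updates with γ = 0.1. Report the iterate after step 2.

f′(s) = 9s² - 6s
s₁ = -2 − 0.1·48 = -6.8
s₂ = -6.8 − 0.1·456.96 = -52.496

-52.496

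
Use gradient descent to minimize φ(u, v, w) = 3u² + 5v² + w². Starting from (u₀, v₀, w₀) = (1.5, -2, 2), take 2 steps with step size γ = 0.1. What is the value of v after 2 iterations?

0

∇φ = (6u, 10v, 2w)
(u₁, v₁, w₁) = (1.5, -2, 2) − 0.1·(9, -20, 4) = (0.6, 0, 1.6)
(u₂, v₂, w₂) = (0.6, 0, 1.6) − 0.1·(3.6, 0, 3.2) = (0.24, 0, 1.28)
v = 0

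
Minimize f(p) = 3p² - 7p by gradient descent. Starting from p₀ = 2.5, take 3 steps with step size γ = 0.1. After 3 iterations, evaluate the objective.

f′(p) = 6p - 7
p₁ = 2.5 − 0.1·8 = 1.7
p₂ = 1.7 − 0.1·3.2 = 1.38
p₃ = 1.38 − 0.1·1.28 = 1.252
f(1.252) = -4.061488

-4.061488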